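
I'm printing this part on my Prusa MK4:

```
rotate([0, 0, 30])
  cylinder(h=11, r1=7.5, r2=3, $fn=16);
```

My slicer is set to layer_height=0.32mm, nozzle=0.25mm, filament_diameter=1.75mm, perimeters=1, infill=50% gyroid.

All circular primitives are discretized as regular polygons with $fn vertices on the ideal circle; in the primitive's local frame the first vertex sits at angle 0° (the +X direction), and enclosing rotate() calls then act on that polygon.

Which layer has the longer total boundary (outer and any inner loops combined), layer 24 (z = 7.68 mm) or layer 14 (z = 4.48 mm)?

Layer 24 (z = 7.68): the cone contributes a regular 16-gon of circumradius 4.358 (interpolated between r1=7.5 and r2=3 at t=0.698) (perimeter = 2·16·4.358·sin(180°/16) = 27.21 mm); (rotated 30° about Z; rotation is an isometry so areas/perimeters/island counts are preserved). So its perimeter = 27.21 mm. Layer 14 (z = 4.48): the cone: at t=0.407 of its height the radius interpolates to r₁+(r₂−r₁)t = 5.667, giving a regular 16-gon of that circumradius (perimeter = 2·16·5.667·sin(180°/16) = 35.38 mm); (rotated 30° about Z; rotation is an isometry so areas/perimeters/island counts are preserved). So its perimeter = 35.38 mm. Layer 14 is larger (35.38 vs 27.21 mm).

layer 14 (z = 4.48 mm)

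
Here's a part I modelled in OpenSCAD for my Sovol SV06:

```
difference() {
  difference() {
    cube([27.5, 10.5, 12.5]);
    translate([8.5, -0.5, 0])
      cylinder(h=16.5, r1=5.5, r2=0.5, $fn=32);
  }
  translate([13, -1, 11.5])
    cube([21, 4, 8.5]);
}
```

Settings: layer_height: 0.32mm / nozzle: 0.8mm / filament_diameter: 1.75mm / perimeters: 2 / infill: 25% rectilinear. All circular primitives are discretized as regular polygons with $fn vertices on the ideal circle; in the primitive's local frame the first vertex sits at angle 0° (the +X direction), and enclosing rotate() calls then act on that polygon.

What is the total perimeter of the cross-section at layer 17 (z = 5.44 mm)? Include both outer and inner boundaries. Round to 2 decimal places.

At z = 5.44 mm: the cube is present — its section is the full 27.5×10.5 rectangle (perimeter 76.00 mm); the cone at (8.5, -0.5) contributes a regular 32-gon of circumradius 3.852 (interpolated between r1=5.5 and r2=0.5 at t=0.330) (perimeter = 2·32·3.852·sin(180°/32) = 24.16 mm); Subtracting the remaining from the first: starting from the 27.5×10.5 cube, the cone at (8.5, -0.5) partially overlaps it — only the 19.33 mm² overlap (of its 46.30 mm²) is removed, clipping the outline — boundary = 79.47 mm; the cube at (13, -1) does not reach this height (z outside [11.5, 20]); Subtracting the remaining from the first: none of the subtracted shapes is present at this height, so that combined region is unchanged — boundary = 79.47 mm. Overall, the cross-section is a single solid region. Total boundary length (outer) = 79.47 mm.

79.47 mm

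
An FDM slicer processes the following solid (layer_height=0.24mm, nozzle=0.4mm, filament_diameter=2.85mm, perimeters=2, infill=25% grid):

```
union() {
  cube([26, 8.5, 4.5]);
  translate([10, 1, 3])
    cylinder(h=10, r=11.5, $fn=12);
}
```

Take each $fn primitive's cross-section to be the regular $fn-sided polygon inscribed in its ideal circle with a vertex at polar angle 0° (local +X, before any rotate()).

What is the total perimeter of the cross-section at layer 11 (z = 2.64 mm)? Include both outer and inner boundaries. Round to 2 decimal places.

At z = 2.64 mm: the 26×8.5 cube contributes its full rectangle (perimeter 69.00 mm); the cylinder at (10, 1) is not intersected at this z (z outside [3, 13]); Combining (union): only the 26×8.5 cube is present, so the union is just that shape — boundary = 69.00 mm. Overall, the cross-section is a single solid region. Total boundary length (outer) = 69.00 mm.

69.00 mm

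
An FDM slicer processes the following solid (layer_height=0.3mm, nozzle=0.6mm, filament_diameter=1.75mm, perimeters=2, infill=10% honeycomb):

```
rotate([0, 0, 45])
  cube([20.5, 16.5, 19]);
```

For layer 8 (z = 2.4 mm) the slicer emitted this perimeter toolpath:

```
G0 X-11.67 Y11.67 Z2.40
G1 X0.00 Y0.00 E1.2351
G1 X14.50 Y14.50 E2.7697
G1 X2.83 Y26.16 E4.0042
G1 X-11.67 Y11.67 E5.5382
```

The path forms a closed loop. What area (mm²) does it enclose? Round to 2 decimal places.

338.30 mm²

Apply the shoelace formula to the sequence of (X, Y) vertices; enclosed area = 338.30 mm².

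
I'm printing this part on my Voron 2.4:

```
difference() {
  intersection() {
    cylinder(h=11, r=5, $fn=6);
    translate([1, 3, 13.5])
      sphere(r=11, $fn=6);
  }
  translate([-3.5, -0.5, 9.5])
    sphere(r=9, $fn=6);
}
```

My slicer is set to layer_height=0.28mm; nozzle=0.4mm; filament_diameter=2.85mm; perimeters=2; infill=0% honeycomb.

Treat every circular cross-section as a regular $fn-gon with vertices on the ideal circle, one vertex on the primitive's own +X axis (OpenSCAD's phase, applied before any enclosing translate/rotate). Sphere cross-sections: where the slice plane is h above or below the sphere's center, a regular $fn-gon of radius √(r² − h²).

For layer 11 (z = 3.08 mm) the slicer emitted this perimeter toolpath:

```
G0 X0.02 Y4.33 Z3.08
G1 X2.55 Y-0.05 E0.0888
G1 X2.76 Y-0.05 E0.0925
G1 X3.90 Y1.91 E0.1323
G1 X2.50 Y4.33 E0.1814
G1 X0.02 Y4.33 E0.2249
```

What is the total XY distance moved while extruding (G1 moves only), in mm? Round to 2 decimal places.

12.81 mm

Sum the Euclidean lengths of each G1 segment: total = 12.81 mm.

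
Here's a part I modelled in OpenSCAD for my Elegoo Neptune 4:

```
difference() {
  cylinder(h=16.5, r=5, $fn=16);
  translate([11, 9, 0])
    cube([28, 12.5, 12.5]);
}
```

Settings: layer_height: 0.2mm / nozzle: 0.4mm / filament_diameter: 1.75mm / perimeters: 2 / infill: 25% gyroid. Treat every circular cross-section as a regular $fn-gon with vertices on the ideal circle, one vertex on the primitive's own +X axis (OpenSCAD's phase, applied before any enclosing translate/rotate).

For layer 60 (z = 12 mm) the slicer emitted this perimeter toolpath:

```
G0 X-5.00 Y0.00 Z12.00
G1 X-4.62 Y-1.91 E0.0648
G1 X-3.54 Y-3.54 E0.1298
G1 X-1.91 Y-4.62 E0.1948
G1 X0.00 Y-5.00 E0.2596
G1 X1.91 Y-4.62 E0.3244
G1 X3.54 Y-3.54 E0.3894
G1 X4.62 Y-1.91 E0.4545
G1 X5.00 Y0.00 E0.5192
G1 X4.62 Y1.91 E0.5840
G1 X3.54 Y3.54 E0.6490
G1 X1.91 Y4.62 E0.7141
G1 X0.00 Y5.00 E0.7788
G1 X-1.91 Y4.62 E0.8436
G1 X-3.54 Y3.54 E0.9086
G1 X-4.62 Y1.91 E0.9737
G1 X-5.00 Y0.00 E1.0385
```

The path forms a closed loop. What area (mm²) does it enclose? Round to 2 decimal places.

Apply the shoelace formula to the sequence of (X, Y) vertices; enclosed area = 76.57 mm².

76.57 mm²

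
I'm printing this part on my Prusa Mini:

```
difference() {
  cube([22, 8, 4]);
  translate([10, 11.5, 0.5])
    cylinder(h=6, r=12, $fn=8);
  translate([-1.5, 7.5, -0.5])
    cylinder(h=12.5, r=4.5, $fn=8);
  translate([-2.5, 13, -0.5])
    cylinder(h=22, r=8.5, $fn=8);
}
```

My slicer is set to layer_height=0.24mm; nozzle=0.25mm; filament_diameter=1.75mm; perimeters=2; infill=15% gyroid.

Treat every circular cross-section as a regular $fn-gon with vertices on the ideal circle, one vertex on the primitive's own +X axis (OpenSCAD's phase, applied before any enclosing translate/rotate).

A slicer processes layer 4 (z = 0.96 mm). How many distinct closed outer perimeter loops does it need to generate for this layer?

2

At z = 0.96 mm: the 22×8 cube contributes its full rectangle; the r=12 cylinder at (10, 11.5) contributes a regular 8-gon of circumradius 12; the cylinder at (-1.5, 7.5): section is a regular 8-gon, circumradius r=4.5; the r=8.5 cylinder at (-2.5, 13) gives a regular 8-gon of circumradius 8.5 (constant along its height); Taking the first minus the rest: starting from the 22×8 cube, the r=12 cylinder at (10, 11.5) partially overlaps it — only the 123.75 mm² overlap (of its 407.29 mm²) is removed, clipping the outline; the r=4.5 cylinder at (-1.5, 7.5) partially overlaps it — only the 1.64 mm² overlap (of its 57.28 mm²) is removed, clipping the outline; the r=8.5 cylinder at (-2.5, 13) misses the remaining region (no effect) — 2 connected regions. The result has 2 disconnected regions.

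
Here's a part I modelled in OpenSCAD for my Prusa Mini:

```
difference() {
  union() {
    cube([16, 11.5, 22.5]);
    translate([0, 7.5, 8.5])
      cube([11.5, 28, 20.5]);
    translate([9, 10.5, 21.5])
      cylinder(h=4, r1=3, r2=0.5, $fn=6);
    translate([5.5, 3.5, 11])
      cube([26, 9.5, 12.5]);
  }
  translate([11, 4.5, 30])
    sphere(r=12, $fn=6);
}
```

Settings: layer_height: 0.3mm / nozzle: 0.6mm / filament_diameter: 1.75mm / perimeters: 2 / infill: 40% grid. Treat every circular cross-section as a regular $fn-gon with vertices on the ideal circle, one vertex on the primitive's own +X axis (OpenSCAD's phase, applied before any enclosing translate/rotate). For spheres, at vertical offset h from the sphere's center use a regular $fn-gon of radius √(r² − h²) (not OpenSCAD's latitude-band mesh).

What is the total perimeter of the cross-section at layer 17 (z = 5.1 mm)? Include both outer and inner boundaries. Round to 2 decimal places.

At z = 5.1 mm: the 16×11.5 cube contributes its full rectangle (perimeter 55.00 mm); the cube at (0, 7.5) is not intersected at this z (z outside [8.5, 29]); the cone at (9, 10.5) is absent (z outside [21.5, 25.5]); the cube at (5.5, 3.5) does not reach this height (z outside [11, 23.5]); Merging all regions: only the 16×11.5 cube is present, so the union is just that shape — boundary = 55.00 mm; the sphere at (11, 4.5) does not reach this height (|z−center|=24.900 > r=12); Taking the first minus the rest: none of the subtracted shapes is present at this height, so that combined region is unchanged — boundary = 55.00 mm. Overall, the cross-section is a single solid region. Total boundary length (outer) = 55.00 mm.

55.00 mm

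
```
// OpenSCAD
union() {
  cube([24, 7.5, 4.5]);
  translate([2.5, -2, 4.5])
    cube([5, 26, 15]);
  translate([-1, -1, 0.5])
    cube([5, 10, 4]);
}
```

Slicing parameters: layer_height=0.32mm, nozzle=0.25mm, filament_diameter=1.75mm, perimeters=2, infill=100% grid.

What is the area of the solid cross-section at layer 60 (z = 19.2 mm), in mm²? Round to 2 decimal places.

130.00 mm²

At z = 19.2 mm: the cube does not reach this height (z outside [0, 4.5]); the 5×26 cube at (2.5, -2) contributes its full rectangle (area 130.00 mm²); the cube at (-1, -1) does not reach this height (z outside [0.5, 4.5]); Combining (union): only the 5×26 cube at (2.5, -2) is present, so the union is just that shape — area = 130.00 mm². Overall, the cross-section is a single solid region. Net area = 130.00 mm².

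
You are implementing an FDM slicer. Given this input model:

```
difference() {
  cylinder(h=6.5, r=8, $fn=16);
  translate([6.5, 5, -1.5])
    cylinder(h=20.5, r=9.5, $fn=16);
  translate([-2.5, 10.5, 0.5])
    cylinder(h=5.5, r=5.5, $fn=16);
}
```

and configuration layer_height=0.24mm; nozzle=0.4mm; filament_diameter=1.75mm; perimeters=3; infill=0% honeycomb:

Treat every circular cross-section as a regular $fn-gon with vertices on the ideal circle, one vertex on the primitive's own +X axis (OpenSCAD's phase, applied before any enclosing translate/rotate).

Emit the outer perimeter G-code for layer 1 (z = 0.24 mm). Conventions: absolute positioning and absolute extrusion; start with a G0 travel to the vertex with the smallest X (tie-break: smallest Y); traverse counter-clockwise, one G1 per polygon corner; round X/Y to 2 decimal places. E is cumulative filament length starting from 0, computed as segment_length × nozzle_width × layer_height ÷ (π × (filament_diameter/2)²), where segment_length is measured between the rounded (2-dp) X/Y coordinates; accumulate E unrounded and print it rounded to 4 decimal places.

G0 X-8.00 Y0.00 Z0.24
G1 X-7.39 Y-3.06 E0.1245
G1 X-5.66 Y-5.66 E0.2492
G1 X-3.06 Y-7.39 E0.3738
G1 X0.00 Y-8.00 E0.4984
G1 X3.06 Y-7.39 E0.6229
G1 X5.66 Y-5.66 E0.7475
G1 X6.44 Y-4.49 E0.8037
G1 X2.86 Y-3.78 E0.9493
G1 X-0.22 Y-1.72 E1.0972
G1 X-2.28 Y1.36 E1.2451
G1 X-3.00 Y5.00 E1.3932
G1 X-2.50 Y7.50 E1.4950
G1 X-3.06 Y7.39 E1.5177
G1 X-5.66 Y5.66 E1.6424
G1 X-7.39 Y3.06 E1.7670
G1 X-8.00 Y0.00 E1.8916

At z = 0.24 mm: the r=8 cylinder contributes a regular 16-gon of circumradius 8; the cylinder at (6.5, 5): section is a regular 16-gon, circumradius r=9.5; the cylinder at (-2.5, 10.5) does not reach this height (z outside [0.5, 6]); Subtracting the remaining from the first: starting from the r=8 cylinder, the r=9.5 cylinder at (6.5, 5) partially overlaps it — only the 97.32 mm² overlap (of its 276.30 mm²) is removed, clipping the outline — 1 connected region. The outline is a single polygon with 16 vertices. Extrusion per mm of travel: 0.4 × 0.24 / (π × 0.875²) = 0.039912. Accumulating E over each segment gives final E = 1.8916.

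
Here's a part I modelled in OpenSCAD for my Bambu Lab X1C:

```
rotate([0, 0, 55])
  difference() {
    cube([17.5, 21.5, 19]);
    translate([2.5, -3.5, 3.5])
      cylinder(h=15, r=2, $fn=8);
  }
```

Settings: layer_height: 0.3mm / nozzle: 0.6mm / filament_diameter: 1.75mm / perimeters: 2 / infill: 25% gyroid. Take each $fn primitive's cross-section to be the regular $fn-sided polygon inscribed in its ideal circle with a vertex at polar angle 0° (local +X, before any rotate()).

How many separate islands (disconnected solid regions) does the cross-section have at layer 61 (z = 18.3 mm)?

At z = 18.3 mm: the 17.5×21.5 cube contributes its full rectangle; the cylinder at (2.5, -3.5): section is a regular 8-gon, circumradius r=2; Taking the first minus the rest: starting from the 17.5×21.5 cube, the r=2 cylinder at (2.5, -3.5) misses the remaining region (no effect) — 1 connected region; (rotated 55° about Z; rotation is an isometry so areas/perimeters/island counts are preserved). Overall, the cross-section is a single solid region. Island count = 1.

1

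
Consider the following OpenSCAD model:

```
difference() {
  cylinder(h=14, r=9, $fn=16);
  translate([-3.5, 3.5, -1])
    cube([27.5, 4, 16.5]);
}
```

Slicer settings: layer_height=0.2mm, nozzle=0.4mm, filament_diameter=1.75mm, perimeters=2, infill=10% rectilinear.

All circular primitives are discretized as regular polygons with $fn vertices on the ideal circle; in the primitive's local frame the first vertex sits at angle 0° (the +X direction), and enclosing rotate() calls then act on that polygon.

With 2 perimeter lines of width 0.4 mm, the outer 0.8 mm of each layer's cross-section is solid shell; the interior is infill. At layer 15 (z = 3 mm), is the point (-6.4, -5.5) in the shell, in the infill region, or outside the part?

shell

At z = 3 mm: the r=9 cylinder gives a regular 16-gon of circumradius 9 (constant along its height); the cube at (-3.5, 3.5) is present — its section is the full 27.5×4 rectangle; Taking the first minus the rest: starting from the r=9 cylinder, the 27.5×4 cube at (-3.5, 3.5) partially overlaps it — only the 41.23 mm² overlap (of its 110.00 mm²) is removed, clipping the outline — 1 connected region. Overall, the cross-section is a single solid region. The nearest boundary edge runs (-6.36, -6.36)→(-8.31, -3.44); distance from the point to it = 0.45 mm. The point is inside the cross-section, 0.45 mm from the nearest boundary — within the 0.8 mm shell band (2 × 0.4).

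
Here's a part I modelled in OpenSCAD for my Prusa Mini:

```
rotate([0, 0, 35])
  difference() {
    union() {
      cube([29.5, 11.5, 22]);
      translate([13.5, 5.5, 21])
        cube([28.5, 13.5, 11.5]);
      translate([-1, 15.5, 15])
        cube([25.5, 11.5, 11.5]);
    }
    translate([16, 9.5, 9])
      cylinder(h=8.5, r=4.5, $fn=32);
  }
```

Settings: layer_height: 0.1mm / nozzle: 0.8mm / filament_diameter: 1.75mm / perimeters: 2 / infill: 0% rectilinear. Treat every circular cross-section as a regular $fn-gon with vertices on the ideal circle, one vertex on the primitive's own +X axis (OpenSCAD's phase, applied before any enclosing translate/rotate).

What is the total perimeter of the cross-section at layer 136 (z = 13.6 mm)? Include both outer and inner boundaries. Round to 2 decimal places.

92.26 mm

At z = 13.6 mm: the cube is present — its section is the full 29.5×11.5 rectangle (perimeter 82.00 mm); the cube at (13.5, 5.5) is absent (z outside [21, 32.5]); the cube at (-1, 15.5) is not intersected at this z (z outside [15, 26.5]); Merging all regions: only the 29.5×11.5 cube is present, so the union is just that shape — boundary = 82.00 mm; the r=4.5 cylinder at (16, 9.5) gives a regular 32-gon of circumradius 4.5 (constant along its height) (perimeter = 2·32·4.500·sin(180°/32) = 28.23 mm); After the difference (first − rest): starting from that combined region, the r=4.5 cylinder at (16, 9.5) partially overlaps it — only the 48.93 mm² overlap (of its 63.21 mm²) is removed, clipping the outline — boundary = 92.26 mm; (whole slice rotated 35° about Z — lengths, areas and connectivity unchanged). Overall, the cross-section is a single solid region. Total boundary length (outer) = 92.26 mm.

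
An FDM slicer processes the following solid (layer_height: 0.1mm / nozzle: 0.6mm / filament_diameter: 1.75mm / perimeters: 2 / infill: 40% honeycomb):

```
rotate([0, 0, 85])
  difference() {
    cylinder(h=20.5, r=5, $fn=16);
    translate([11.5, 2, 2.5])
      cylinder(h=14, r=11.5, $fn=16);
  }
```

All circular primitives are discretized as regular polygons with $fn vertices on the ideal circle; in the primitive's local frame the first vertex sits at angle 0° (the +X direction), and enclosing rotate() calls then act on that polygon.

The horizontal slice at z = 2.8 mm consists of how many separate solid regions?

At z = 2.8 mm: the r=5 cylinder gives a regular 16-gon of circumradius 5 (constant along its height); the cylinder at (11.5, 2): section is a regular 16-gon, circumradius r=11.5; After the difference (first − rest): starting from the r=5 cylinder, the r=11.5 cylinder at (11.5, 2) partially overlaps it — only the 31.58 mm² overlap (of its 404.88 mm²) is removed, clipping the outline — 1 connected region; (rotated 85° about Z; rotation is an isometry so areas/perimeters/island counts are preserved). The result has 1 disconnected region.

1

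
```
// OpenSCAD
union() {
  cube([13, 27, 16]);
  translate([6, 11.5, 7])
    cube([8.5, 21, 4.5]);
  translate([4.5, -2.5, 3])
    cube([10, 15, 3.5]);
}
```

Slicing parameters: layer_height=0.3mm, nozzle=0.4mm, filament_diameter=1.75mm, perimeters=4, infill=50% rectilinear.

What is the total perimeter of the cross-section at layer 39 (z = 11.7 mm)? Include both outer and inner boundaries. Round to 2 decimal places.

80.00 mm

At z = 11.7 mm: the cube (footprint 13×27) is included at this height (perimeter 80.00 mm); the cube at (6, 11.5) is absent (z outside [7, 11.5]); the cube at (4.5, -2.5) is absent (z outside [3, 6.5]); Merging all regions: only the 13×27 cube is present, so the union is just that shape — boundary = 80.00 mm. Overall, the cross-section is a single solid region. Total boundary length (outer) = 80.00 mm.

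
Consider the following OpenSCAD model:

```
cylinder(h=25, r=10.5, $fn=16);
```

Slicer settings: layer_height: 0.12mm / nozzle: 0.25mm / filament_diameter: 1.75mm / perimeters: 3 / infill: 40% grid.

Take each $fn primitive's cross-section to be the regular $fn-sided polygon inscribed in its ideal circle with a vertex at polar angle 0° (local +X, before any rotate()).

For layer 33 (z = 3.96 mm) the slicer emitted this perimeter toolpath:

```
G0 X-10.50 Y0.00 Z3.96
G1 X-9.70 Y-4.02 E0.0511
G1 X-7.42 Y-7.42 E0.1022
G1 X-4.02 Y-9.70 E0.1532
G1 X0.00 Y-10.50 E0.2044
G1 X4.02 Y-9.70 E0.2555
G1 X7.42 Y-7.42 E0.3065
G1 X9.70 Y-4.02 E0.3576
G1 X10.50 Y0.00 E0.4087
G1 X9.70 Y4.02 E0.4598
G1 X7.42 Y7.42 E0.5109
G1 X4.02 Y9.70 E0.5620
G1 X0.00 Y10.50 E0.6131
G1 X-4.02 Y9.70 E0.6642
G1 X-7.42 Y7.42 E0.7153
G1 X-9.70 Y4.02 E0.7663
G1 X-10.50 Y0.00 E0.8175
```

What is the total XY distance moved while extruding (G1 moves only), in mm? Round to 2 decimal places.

Sum the Euclidean lengths of each G1 segment: total = 65.54 mm.

65.54 mm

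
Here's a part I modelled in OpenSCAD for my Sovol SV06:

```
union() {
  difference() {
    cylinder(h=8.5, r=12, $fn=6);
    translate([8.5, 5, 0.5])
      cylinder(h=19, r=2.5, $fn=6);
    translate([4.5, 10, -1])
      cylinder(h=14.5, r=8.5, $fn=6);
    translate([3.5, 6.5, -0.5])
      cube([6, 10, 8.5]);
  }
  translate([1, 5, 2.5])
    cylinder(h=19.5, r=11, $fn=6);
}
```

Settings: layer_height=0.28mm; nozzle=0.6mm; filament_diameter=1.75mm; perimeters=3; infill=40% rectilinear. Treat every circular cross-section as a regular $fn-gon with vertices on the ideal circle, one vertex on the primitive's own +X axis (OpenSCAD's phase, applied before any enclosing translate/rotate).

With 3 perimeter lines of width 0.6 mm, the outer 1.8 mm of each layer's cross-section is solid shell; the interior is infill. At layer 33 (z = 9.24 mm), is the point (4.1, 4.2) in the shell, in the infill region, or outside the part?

infill

At z = 9.24 mm: the cylinder is absent (z outside [0, 8.5]); the r=2.5 cylinder at (8.5, 5) contributes a regular 6-gon of circumradius 2.5; the r=8.5 cylinder at (4.5, 10) gives a regular 6-gon of circumradius 8.5 (constant along its height); the cube at (3.5, 6.5) is not intersected at this z (z outside [-0.5, 8]); After the difference (first − rest): the first operand is absent here, so nothing remains; the r=11 cylinder at (1, 5) gives a regular 6-gon of circumradius 11 (constant along its height); Combining (union): only the r=11 cylinder at (1, 5) is present, so the union is just that shape — 1 connected region. Overall, the cross-section is a single solid region. The nearest boundary edge runs (6.50, -4.53)→(12.00, 5.00); distance from the point to it = 6.44 mm. The point is inside the cross-section and 6.44 mm from the nearest boundary — more than the 1.8 mm shell width (3 × 0.6), so it's in the infill interior.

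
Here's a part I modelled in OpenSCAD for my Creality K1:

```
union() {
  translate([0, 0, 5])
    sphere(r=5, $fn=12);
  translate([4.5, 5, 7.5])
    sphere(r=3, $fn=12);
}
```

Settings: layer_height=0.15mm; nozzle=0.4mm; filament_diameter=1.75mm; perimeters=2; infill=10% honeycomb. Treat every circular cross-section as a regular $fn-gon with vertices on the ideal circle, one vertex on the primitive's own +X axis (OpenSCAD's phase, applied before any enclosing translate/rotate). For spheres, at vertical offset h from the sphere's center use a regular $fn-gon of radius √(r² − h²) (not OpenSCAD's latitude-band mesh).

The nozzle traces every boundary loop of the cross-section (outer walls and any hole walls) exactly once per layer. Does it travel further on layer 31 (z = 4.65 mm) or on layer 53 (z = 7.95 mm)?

Layer 31 (z = 4.65): the sphere: section is a regular 12-gon, circumradius = √(r²−h²) = √(5²−0.35²) = 4.988 (perimeter = 2·12·4.988·sin(180°/12) = 30.98 mm); the r=3 sphere at (4.5, 5) slices to a regular 12-gon of circumradius 0.937 (√(r²−h²) with h=2.85 from center) (perimeter = 2·12·0.937·sin(180°/12) = 5.82 mm); Merging all regions: the 2 present regions are separate (no shared area or edge), so areas and boundary lengths simply add and each stays a separate island — boundary = 36.80 mm. So its perimeter = 36.80 mm. Layer 53 (z = 7.95): the r=5 sphere contributes a regular 12-gon of circumradius √(5²−2.95²) = 4.037 (perimeter = 2·12·4.037·sin(180°/12) = 25.08 mm); the r=3 sphere at (4.5, 5) slices to a regular 12-gon of circumradius 2.966 (√(r²−h²) with h=0.45 from center) (perimeter = 2·12·2.966·sin(180°/12) = 18.42 mm); Combining (union): the regions partially overlap (shared area 0.07 mm²), so the edge portions inside another operand are dropped and the merged outline is re-measured after clipping — boundary = 40.24 mm. So its perimeter = 40.24 mm. Layer 53 is larger (40.24 vs 36.80 mm).

layer 53 (z = 7.95 mm)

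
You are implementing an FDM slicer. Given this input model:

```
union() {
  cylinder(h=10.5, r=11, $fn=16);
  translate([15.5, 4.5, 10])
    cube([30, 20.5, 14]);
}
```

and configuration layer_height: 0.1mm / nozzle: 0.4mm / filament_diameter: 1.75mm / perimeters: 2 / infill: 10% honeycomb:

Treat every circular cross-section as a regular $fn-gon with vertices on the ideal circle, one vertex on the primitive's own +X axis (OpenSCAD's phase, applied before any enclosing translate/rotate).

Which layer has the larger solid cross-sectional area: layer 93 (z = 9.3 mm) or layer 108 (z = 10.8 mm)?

Layer 93 (z = 9.3): the r=11 cylinder gives a regular 16-gon of circumradius 11 (constant along its height) (area = (16/2)·11.000²·sin(360°/16) = 370.44 mm²); the cube at (15.5, 4.5) does not reach this height (z outside [10, 24]); Combining (union): only the r=11 cylinder is present, so the union is just that shape — area = 370.44 mm². So its area = 370.44 mm². Layer 108 (z = 10.8): the cylinder does not reach this height (z outside [0, 10.5]); the cube at (15.5, 4.5) is present — its section is the full 30×20.5 rectangle (area 615.00 mm²); Taking the union: only the 30×20.5 cube at (15.5, 4.5) is present, so the union is just that shape — area = 615.00 mm². So its area = 615.00 mm². Layer 108 is larger (615.00 vs 370.44 mm²).

layer 108 (z = 10.8 mm)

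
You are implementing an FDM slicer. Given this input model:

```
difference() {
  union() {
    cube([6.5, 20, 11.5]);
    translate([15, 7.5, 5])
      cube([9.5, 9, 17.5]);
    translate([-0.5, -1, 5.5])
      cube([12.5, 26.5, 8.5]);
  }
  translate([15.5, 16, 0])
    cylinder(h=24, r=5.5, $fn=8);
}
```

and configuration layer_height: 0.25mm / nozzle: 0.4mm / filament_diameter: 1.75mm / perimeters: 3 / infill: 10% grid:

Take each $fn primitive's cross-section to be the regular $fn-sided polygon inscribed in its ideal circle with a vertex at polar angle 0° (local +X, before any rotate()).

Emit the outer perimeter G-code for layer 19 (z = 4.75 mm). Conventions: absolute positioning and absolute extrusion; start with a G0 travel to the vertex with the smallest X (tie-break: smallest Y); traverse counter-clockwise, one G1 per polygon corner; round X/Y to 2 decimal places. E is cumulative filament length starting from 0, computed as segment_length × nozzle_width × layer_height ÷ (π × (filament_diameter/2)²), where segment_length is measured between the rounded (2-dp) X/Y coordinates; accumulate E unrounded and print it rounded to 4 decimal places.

G0 X0.00 Y0.00 Z4.75
G1 X6.50 Y0.00 E0.2702
G1 X6.50 Y20.00 E1.1017
G1 X0.00 Y20.00 E1.3720
G1 X0.00 Y0.00 E2.2035

At z = 4.75 mm: the cube (footprint 6.5×20) is included at this height; the cube at (15, 7.5) is not intersected at this z (z outside [5, 22.5]); the cube at (-0.5, -1) is absent (z outside [5.5, 14]); Merging all regions: only the 6.5×20 cube is present, so the union is just that shape — 1 connected region; the cylinder at (15.5, 16): section is a regular 8-gon, circumradius r=5.5; After the difference (first − rest): starting from that combined region, the r=5.5 cylinder at (15.5, 16) misses the remaining region (no effect) — 1 connected region. The outline is a single polygon with 4 vertices. Extrusion per mm of travel: 0.4 × 0.25 / (π × 0.875²) = 0.041575. Accumulating E over each segment gives final E = 2.2035.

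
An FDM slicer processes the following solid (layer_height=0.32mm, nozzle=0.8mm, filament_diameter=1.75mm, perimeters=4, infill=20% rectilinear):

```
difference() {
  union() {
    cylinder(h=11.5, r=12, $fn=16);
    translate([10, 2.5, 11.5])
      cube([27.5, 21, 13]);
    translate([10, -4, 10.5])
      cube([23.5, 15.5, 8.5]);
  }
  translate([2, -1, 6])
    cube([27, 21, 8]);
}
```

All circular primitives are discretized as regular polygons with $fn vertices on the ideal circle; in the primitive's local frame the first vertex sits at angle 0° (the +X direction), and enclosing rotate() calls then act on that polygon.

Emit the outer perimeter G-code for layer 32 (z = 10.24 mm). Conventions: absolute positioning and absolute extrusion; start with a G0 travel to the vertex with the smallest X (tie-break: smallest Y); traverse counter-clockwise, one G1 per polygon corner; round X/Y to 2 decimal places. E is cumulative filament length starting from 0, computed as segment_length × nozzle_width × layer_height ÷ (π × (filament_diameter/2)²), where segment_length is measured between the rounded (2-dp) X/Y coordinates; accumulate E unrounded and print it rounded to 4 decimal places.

G0 X-12.00 Y0.00 Z10.24
G1 X-11.09 Y-4.59 E0.4980
G1 X-8.49 Y-8.49 E0.9969
G1 X-4.59 Y-11.09 E1.4958
G1 X0.00 Y-12.00 E1.9938
G1 X4.59 Y-11.09 E2.4918
G1 X8.49 Y-8.49 E2.9907
G1 X11.09 Y-4.59 E3.4896
G1 X11.80 Y-1.00 E3.8791
G1 X2.00 Y-1.00 E4.9221
G1 X2.00 Y11.60 E6.2632
G1 X0.00 Y12.00 E6.4802
G1 X-4.59 Y11.09 E6.9783
G1 X-8.49 Y8.49 E7.4772
G1 X-11.09 Y4.59 E7.9760
G1 X-12.00 Y0.00 E8.4741

At z = 10.24 mm: the cylinder: section is a regular 16-gon, circumradius r=12; the cube at (10, 2.5) does not reach this height (z outside [11.5, 24.5]); the cube at (10, -4) is absent (z outside [10.5, 19]); Combining (union): only the r=12 cylinder is present, so the union is just that shape — 1 connected region; the cube at (2, -1) (footprint 27×21) is included at this height; Taking the first minus the rest: starting from that combined region, the 27×21 cube at (2, -1) partially overlaps it — only the 96.51 mm² overlap (of its 567.00 mm²) is removed, clipping the outline — 1 connected region. The outline is a single polygon with 15 vertices. Extrusion per mm of travel: 0.8 × 0.32 / (π × 0.875²) = 0.106432. Accumulating E over each segment gives final E = 8.4741.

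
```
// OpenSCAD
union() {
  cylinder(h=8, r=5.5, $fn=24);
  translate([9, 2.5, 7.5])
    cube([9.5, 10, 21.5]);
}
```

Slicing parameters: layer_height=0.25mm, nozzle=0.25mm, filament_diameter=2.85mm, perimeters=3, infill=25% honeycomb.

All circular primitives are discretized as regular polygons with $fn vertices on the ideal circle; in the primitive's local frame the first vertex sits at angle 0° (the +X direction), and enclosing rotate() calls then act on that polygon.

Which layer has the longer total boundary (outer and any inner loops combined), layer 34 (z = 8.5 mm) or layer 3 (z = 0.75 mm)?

layer 34 (z = 8.5 mm)

Layer 34 (z = 8.5): the cylinder is not intersected at this z (z outside [0, 8]); the cube at (9, 2.5) is present — its section is the full 9.5×10 rectangle (perimeter 39.00 mm); Merging all regions: only the 9.5×10 cube at (9, 2.5) is present, so the union is just that shape — boundary = 39.00 mm. So its perimeter = 39.00 mm. Layer 3 (z = 0.75): the r=5.5 cylinder gives a regular 24-gon of circumradius 5.5 (constant along its height) (perimeter = 2·24·5.500·sin(180°/24) = 34.46 mm); the cube at (9, 2.5) is not intersected at this z (z outside [7.5, 29]); Merging all regions: only the r=5.5 cylinder is present, so the union is just that shape — boundary = 34.46 mm. So its perimeter = 34.46 mm. Layer 34 is larger (39.00 vs 34.46 mm).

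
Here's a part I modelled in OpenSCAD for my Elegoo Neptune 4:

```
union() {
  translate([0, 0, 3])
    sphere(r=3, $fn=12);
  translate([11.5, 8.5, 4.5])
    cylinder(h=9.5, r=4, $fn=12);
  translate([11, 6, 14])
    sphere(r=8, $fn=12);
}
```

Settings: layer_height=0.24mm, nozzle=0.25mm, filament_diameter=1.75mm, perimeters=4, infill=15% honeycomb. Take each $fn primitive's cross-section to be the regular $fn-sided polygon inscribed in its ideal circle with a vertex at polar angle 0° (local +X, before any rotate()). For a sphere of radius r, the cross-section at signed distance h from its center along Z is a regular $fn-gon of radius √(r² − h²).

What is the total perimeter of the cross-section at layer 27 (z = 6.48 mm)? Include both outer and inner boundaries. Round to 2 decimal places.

At z = 6.48 mm: the sphere is absent (|z−center|=3.480 > r=3); the r=4 cylinder at (11.5, 8.5) contributes a regular 12-gon of circumradius 4 (perimeter = 2·12·4.000·sin(180°/12) = 24.85 mm); the r=8 sphere at (11, 6) contributes a regular 12-gon of circumradius √(8²−7.52²) = 2.729 (perimeter = 2·12·2.729·sin(180°/12) = 16.95 mm); Taking the union: the regions partially overlap (shared area 16.64 mm²), so the edge portions inside another operand are dropped and the merged outline is re-measured after clipping — boundary = 26.77 mm. Overall, the cross-section is a single solid region. Total boundary length (outer) = 26.77 mm.

26.77 mm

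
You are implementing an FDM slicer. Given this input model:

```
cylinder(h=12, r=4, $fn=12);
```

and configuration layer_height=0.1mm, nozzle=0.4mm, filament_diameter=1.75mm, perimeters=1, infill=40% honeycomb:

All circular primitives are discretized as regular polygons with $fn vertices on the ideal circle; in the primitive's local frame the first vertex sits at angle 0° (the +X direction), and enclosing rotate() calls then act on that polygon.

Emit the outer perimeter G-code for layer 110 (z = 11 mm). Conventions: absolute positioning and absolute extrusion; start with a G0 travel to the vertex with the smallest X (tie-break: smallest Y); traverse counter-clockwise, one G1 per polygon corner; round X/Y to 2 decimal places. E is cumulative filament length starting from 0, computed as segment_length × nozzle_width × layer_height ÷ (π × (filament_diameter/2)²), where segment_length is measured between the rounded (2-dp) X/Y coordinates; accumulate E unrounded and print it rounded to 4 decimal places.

G0 X-4.00 Y0.00 Z11.00
G1 X-3.46 Y-2.00 E0.0345
G1 X-2.00 Y-3.46 E0.0688
G1 X0.00 Y-4.00 E0.1032
G1 X2.00 Y-3.46 E0.1377
G1 X3.46 Y-2.00 E0.1720
G1 X4.00 Y0.00 E0.2065
G1 X3.46 Y2.00 E0.2409
G1 X2.00 Y3.46 E0.2753
G1 X0.00 Y4.00 E0.3097
G1 X-2.00 Y3.46 E0.3442
G1 X-3.46 Y2.00 E0.3785
G1 X-4.00 Y0.00 E0.4130

At z = 11 mm: the r=4 cylinder contributes a regular 12-gon of circumradius 4. The outline is a single polygon with 12 vertices. Extrusion per mm of travel: 0.4 × 0.1 / (π × 0.875²) = 0.016630. Accumulating E over each segment gives final E = 0.4130.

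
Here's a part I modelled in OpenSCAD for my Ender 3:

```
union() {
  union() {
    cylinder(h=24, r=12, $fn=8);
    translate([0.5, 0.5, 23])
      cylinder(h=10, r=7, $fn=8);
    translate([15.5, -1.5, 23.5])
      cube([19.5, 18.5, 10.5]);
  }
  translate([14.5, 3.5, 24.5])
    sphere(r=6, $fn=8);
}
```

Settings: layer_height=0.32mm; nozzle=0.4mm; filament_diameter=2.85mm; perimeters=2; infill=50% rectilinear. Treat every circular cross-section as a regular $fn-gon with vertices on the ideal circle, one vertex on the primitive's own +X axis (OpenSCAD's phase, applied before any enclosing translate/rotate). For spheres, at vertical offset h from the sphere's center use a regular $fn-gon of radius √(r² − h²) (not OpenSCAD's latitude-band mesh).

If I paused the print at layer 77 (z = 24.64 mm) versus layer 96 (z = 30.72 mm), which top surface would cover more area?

Layer 77 (z = 24.64): the cylinder does not reach this height (z outside [0, 24]); the r=7 cylinder at (0.5, 0.5) contributes a regular 8-gon of circumradius 7 (area = (8/2)·7.000²·sin(360°/8) = 138.59 mm²); the 19.5×18.5 cube at (15.5, -1.5) contributes its full rectangle (area 360.75 mm²); Merging all regions: the 2 present regions are separate (no shared area or edge), so areas and boundary lengths simply add and each stays a separate island — area = 499.34 mm²; the sphere at (14.5, 3.5): section is a regular 8-gon, circumradius = √(r²−h²) = √(6²−0.14²) = 5.998 (area = (8/2)·5.998²·sin(360°/8) = 101.77 mm²); Merging all regions: the regions partially overlap — summed areas 601.11 mm² minus the doubly-counted overlap 38.89 mm² gives 562.22 mm² — area = 562.22 mm². So its area = 562.22 mm². Layer 96 (z = 30.72): the cylinder is not intersected at this z (z outside [0, 24]); the r=7 cylinder at (0.5, 0.5) gives a regular 8-gon of circumradius 7 (constant along its height) (area = (8/2)·7.000²·sin(360°/8) = 138.59 mm²); the cube at (15.5, -1.5) is present — its section is the full 19.5×18.5 rectangle (area 360.75 mm²); Combining (union): the 2 present regions are separate (no shared area or edge), so areas and boundary lengths simply add and each stays a separate island — area = 499.34 mm²; the sphere at (14.5, 3.5) does not reach this height (|z−center|=6.220 > r=6); Combining (union): only that combined region is present, so the union is just that shape — area = 499.34 mm². So its area = 499.34 mm². Layer 77 is larger (562.22 vs 499.34 mm²).

layer 77 (z = 24.64 mm)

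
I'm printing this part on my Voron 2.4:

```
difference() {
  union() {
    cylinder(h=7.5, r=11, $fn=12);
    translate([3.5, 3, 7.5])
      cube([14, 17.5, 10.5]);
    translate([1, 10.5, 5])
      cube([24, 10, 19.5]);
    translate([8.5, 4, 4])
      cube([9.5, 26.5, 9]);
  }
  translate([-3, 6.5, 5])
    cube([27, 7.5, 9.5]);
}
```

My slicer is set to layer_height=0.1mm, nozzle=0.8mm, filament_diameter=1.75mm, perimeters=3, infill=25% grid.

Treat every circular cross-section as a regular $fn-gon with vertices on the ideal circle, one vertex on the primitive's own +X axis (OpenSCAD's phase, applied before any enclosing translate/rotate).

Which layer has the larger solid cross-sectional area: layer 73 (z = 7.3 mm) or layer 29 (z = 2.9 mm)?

Layer 73 (z = 7.3): the r=11 cylinder gives a regular 12-gon of circumradius 11 (constant along its height) (area = (12/2)·11.000²·sin(360°/12) = 363.00 mm²); the cube at (3.5, 3) is not intersected at this z (z outside [7.5, 18]); the cube at (1, 10.5) is present — its section is the full 24×10 rectangle (area 240.00 mm²); the cube at (8.5, 4) is present — its section is the full 9.5×26.5 rectangle (area 251.75 mm²); Taking the union: the regions partially overlap — summed areas 854.75 mm² minus the doubly-counted overlap 97.47 mm² gives 757.28 mm² — area = 757.28 mm²; the 27×7.5 cube at (-3, 6.5) contributes its full rectangle (area 202.50 mm²); After the difference (first − rest): starting from that combined region (757.28 mm²), the 27×7.5 cube at (-3, 6.5) partially overlaps it — only the 155.97 mm² overlap (of its 202.50 mm²) is removed, clipping the outline — area = 601.31 mm². So its area = 601.31 mm². Layer 29 (z = 2.9): the cylinder: section is a regular 12-gon, circumradius r=11 (area = (12/2)·11.000²·sin(360°/12) = 363.00 mm²); the cube at (3.5, 3) is not intersected at this z (z outside [7.5, 18]); the cube at (1, 10.5) is not intersected at this z (z outside [5, 24.5]); the cube at (8.5, 4) is not intersected at this z (z outside [4, 13]); Merging all regions: only the r=11 cylinder is present, so the union is just that shape — area = 363.00 mm²; the cube at (-3, 6.5) is not intersected at this z (z outside [5, 14.5]); After the difference (first − rest): none of the subtracted shapes is present at this height, so that combined region is unchanged — area = 363.00 mm². So its area = 363.00 mm². Layer 73 is larger (601.31 vs 363.00 mm²).

layer 73 (z = 7.3 mm)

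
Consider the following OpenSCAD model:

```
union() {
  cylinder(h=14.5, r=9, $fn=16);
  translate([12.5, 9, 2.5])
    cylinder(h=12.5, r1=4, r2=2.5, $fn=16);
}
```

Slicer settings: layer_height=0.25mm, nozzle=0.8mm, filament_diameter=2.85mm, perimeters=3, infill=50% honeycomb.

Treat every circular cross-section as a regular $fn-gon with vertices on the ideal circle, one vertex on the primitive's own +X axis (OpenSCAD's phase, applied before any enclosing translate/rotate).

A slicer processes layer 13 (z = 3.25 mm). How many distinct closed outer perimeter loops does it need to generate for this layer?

2

At z = 3.25 mm: the r=9 cylinder gives a regular 16-gon of circumradius 9 (constant along its height); the cone at (12.5, 9): at t=0.060 of its height the radius interpolates to r₁+(r₂−r₁)t = 3.910, giving a regular 16-gon of that circumradius; Taking the union: the 2 present regions are separate (no shared area or edge), so areas and boundary lengths simply add and each stays a separate island — 2 connected regions. The result has 2 disconnected regions.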